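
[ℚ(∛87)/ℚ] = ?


∛87 has minimal polynomial x³ - 87 (irreducible over ℚ since 87 is not a perfect cube)

[ℚ(∛87)/ℚ] = 3


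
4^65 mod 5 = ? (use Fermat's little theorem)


Fermat's little theorem: if p is prime and gcd(a,p)=1, then a^(p-1) ≡ 1 (mod p)
p = 5 is prime, gcd(4,5) = 1
Reduce exponent: 65 mod 4 = 1
So 4^65 ≡ 4^1 (mod 5)
4^1 mod 5 = 4

4^65 ≡ 4 (mod 5)


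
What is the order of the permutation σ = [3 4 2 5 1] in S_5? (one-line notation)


Cycle decomposition: (1 3 2 4 5)
Cycle lengths: 5
Order = lcm(5) = 5

ord(σ) = 5


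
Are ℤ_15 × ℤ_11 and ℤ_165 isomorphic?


Comparing ℤ_15 × ℤ_11 and ℤ_165:
gcd(15,11) = 1, so ℤ_15 × ℤ_11 ≅ ℤ_165 (CRT)

Yes, ℤ_15 × ℤ_11 ≅ ℤ_165


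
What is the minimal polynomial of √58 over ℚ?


√58 satisfies x² - 58 = 0, irreducible over ℚ since 58 is squarefree

Minimal polynomial: x² - 58


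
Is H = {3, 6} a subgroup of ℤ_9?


Subgroup test for H = {3, 6} in (ℤ_9, +):
(1) 0 ∈ H? No
(2) Closure: for all a,b ∈ H, (a+b) mod 9 ∈ H? No  [counterexample: 3 + 6 = 0 ∉ H]
(3) Inverses: for all a ∈ H, -a mod 9 ∈ H? Yes

No, H is not a subgroup of ℤ_9


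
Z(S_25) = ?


Z(G) = {g ∈ G | gx = xg for all x ∈ G}
S_n is non-abelian for n ≥ 3; Z(S_25) is trivial

Z(S_25) = {e}


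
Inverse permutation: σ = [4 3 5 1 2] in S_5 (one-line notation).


To find σ⁻¹, swap domain and range:
σ(1) = 4 → σ⁻¹(4) = 1
σ(2) = 3 → σ⁻¹(3) = 2
σ(3) = 5 → σ⁻¹(5) = 3
σ(4) = 1 → σ⁻¹(1) = 4
σ(5) = 2 → σ⁻¹(2) = 5

σ⁻¹ = [4 5 2 1 3]


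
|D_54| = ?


|D_n| = 2n (n rotations and n reflections)
|D_54| = 2×54 = 108

|D_54| = 108


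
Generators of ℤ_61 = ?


g generates ℤ_n iff gcd(g,n) = 1
Prime factors of 61: 61
Generators are g ∈ {1,...,60} not divisible by any of these primes.
Generators: {1, 2, 3, 4, 5, 6, 7, 8, 9, 10, 11, 12, 13, 14, 15, 16, 17, 18, 19, 20, 21, 22, 23, 24, 25, 26, 27, 28, 29, 30, 31, 32, 33, 34, 35, 36, 37, 38, 39, 40, 41, 42, 43, 44, 45, 46, 47, 48, 49, 50, 51, 52, 53, 54, 55, 56, 57, 58, 59, 60}
Number of generators = φ(61) = 60

Generators of ℤ_61 = {1, 2, 3, 4, 5, 6, 7, 8, 9, 10, 11, 12, 13, 14, 15, 16, 17, 18, 19, 20, 21, 22, 23, 24, 25, 26, 27, 28, 29, 30, 31, 32, 33, 34, 35, 36, 37, 38, 39, 40, 41, 42, 43, 44, 45, 46, 47, 48, 49, 50, 51, 52, 53, 54, 55, 56, 57, 58, 59, 60}


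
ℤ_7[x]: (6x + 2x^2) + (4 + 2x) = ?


Add coefficients mod 7:
x^0: 0 + 4 = 4 (mod 7)
x^1: 6 + 2 = 1 (mod 7)
x^2: 2 + 0 = 2 (mod 7)
Result: 4 + x + 2x^2

f + g = 4 + x + 2x^2


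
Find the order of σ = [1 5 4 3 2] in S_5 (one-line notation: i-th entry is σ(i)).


Cycle decomposition: (2 5) (3 4)
Cycle lengths: 2, 2
Order = lcm(2, 2) = 2

ord(σ) = 2


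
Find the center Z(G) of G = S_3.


Z(G) = {g ∈ G | gx = xg for all x ∈ G}
S_n is non-abelian for n ≥ 3; Z(S_3) is trivial

Z(S_3) = {e}


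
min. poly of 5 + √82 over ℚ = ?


Let α = 5 + √82. Then α - 5 = √82, so (α - 5)² = 82, giving α² - 10α - 57 = 0. Degree 2 and α ∉ ℚ, so this is the minimal polynomial.

Minimal polynomial: x² - 10x - 57


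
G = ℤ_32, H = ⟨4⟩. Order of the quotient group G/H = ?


|⟨4⟩| = n / gcd(4, 32) = 32 / 4 = 8
H is normal (ℤ_32 is abelian).
|G/H| = |G| / |H| = 32 / 8 = 4

|G/H| = 4


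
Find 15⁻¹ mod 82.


Use the extended Euclidean algorithm to write 1 = 15·s + 82·t; then s mod 82 is the inverse.
Euclidean algorithm:
  15 = 0·82 + 15
  82 = 5·15 + 7
  15 = 2·7 + 1
  7 = 7·1 + 0
gcd(15,82) = 1
Back-substitution gives: 15·(11) + 82·(-2) = 1
So 15⁻¹ ≡ 11 ≡ 11 (mod 82)
Check: 15 × 11 = 165 ≡ 1 (mod 82) ✓

15⁻¹ ≡ 11 (mod 82)


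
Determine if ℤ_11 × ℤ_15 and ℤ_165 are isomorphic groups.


Comparing ℤ_11 × ℤ_15 and ℤ_165:
gcd(11,15) = 1, so ℤ_11 × ℤ_15 ≅ ℤ_165 (CRT)

Yes, ℤ_11 × ℤ_15 ≅ ℤ_165


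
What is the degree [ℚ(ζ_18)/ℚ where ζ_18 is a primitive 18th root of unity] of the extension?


[ℚ(ζ_n):ℚ] = deg Φ_n(x) = φ(n). Here φ(18) = 6

[ℚ(ζ_18)/ℚ where ζ_18 is a primitive 18th root of unity] = 6


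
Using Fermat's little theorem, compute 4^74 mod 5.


Fermat's little theorem: if p is prime and gcd(a,p)=1, then a^(p-1) ≡ 1 (mod p)
p = 5 is prime, gcd(4,5) = 1
Reduce exponent: 74 mod 4 = 2
So 4^74 ≡ 4^2 (mod 5)
4^2 mod 5 = 1

4^74 ≡ 1 (mod 5)


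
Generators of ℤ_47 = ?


g generates ℤ_n iff gcd(g,n) = 1
Prime factors of 47: 47
Generators are g ∈ {1,...,46} not divisible by any of these primes.
Generators: {1, 2, 3, 4, 5, 6, 7, 8, 9, 10, 11, 12, 13, 14, 15, 16, 17, 18, 19, 20, 21, 22, 23, 24, 25, 26, 27, 28, 29, 30, 31, 32, 33, 34, 35, 36, 37, 38, 39, 40, 41, 42, 43, 44, 45, 46}
Number of generators = φ(47) = 46

Generators of ℤ_47 = {1, 2, 3, 4, 5, 6, 7, 8, 9, 10, 11, 12, 13, 14, 15, 16, 17, 18, 19, 20, 21, 22, 23, 24, 25, 26, 27, 28, 29, 30, 31, 32, 33, 34, 35, 36, 37, 38, 39, 40, 41, 42, 43, 44, 45, 46}


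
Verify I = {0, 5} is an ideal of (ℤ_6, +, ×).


Check ideal conditions for I = {0, 5} in ℤ_6:
(1) I is an additive subgroup? No
(2) For r ∈ ℤ_6 and a ∈ I: r·a ∈ I? No  [counterexample: r=2, a=5, r·a mod 6 = 4 ∉ I]

No, I is not an ideal of ℤ_6


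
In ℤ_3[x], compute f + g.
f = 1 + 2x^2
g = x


Add coefficients mod 3:
x^0: 1 + 0 = 1 (mod 3)
x^1: 0 + 1 = 1 (mod 3)
x^2: 2 + 0 = 2 (mod 3)
Result: 1 + x + 2x^2

f + g = 1 + x + 2x^2


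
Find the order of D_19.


|D_n| = 2n (n rotations and n reflections)
|D_19| = 2×19 = 38

|D_19| = 38


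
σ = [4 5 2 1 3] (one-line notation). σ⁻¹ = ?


To find σ⁻¹, swap domain and range:
σ(1) = 4 → σ⁻¹(4) = 1
σ(2) = 5 → σ⁻¹(5) = 2
σ(3) = 2 → σ⁻¹(2) = 3
σ(4) = 1 → σ⁻¹(1) = 4
σ(5) = 3 → σ⁻¹(3) = 5

σ⁻¹ = [4 3 5 1 2]


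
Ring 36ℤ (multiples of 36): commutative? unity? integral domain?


36ℤ is a commutative ring under +,× but has no multiplicative identity (1 ∉ 36ℤ); it has no zero divisors, but without unity it is not an integral domain
Commutative: Yes
Integral domain: No
Has unity: No

36ℤ (multiples of 36): Commutative=Yes, Unity=No


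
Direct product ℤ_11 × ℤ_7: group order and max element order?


|ℤ_11 × ℤ_7| = 11 × 7 = 77
Max element order = lcm(11,7) = 77
Cyclic? Yes (gcd=1)

|ℤ_11×ℤ_7| = 77, max element order = 77


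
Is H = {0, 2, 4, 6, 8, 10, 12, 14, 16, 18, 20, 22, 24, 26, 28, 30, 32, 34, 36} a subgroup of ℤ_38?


Subgroup test for H = {0, 2, 4, 6, 8, 10, 12, 14, 16, 18, 20, 22, 24, 26, 28, 30, 32, 34, 36} in (ℤ_38, +):
(1) 0 ∈ H? Yes
(2) Closure: for all a,b ∈ H, (a+b) mod 38 ∈ H? Yes
(3) Inverses: for all a ∈ H, -a mod 38 ∈ H? Yes

Yes, H is a subgroup of ℤ_38


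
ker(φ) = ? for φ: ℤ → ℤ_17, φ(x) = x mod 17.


Kernel = preimage of identity
ker(φ) = {x ∈ ℤ : x ≡ 0 (mod 17)} = 17ℤ = {0, ±17, ±34, ...}

ker(φ) = 17ℤ


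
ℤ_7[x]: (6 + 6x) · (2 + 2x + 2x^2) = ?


Expand and collect like terms; reduce coefficients mod 7:
x^0: 6·2 = 12 ≡ 5 (mod 7)
x^1: 6·2 + 6·2 = 24 ≡ 3 (mod 7)
x^2: 6·2 + 6·2 = 24 ≡ 3 (mod 7)
x^3: 6·2 = 12 ≡ 5 (mod 7)
Result: 5 + 3x + 3x^2 + 5x^3

f · g = 5 + 3x + 3x^2 + 5x^3


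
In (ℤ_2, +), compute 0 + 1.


Operation: addition mod 2
0 + 1 = (a + b) mod 2 with a = 0, b = 1

0 + 1 = 1


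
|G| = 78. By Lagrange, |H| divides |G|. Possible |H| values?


Lagrange's theorem: |H| divides |G|
|G| = 78
Divisors of 78: 1, 2, 3, 6, 13, 26, 39, 78

Possible subgroup orders: {1, 2, 3, 6, 13, 26, 39, 78}


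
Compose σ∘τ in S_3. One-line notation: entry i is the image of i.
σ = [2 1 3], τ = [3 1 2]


σ∘τ: apply τ first, then σ
1 →τ 3 →σ 3
2 →τ 1 →σ 2
3 →τ 2 →σ 1

σ∘τ = [3 2 1]


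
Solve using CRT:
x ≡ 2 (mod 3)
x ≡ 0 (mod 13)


m₁ = 3, m₂ = 13, gcd = 1, so CRT applies. M = m₁·m₂ = 39
Let M₁ = M/m₁ = 13, M₂ = M/m₂ = 3
Find y₁ ≡ M₁⁻¹ (mod m₁): 13⁻¹ ≡ 1 (mod 3)
Find y₂ ≡ M₂⁻¹ (mod m₂): 3⁻¹ ≡ 9 (mod 13)
x = a₁·M₁·y₁ + a₂·M₂·y₂ = 2·13·1 + 0·3·9 = 26
Reduce mod 39: x ≡ 26
Check: 26 mod 3 = 2 ✓, 26 mod 13 = 0 ✓

x ≡ 26 (mod 39)


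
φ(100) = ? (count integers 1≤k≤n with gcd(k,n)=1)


Factor n: 100 = 2^2 × 5^2
φ(n) = n · ∏(1 - 1/p) over distinct primes p | n
φ(100) = 100 · (1 - 1/2) · (1 - 1/5) = 40

φ(100) = 40


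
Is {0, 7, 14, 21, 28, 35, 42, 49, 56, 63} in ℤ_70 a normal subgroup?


H = {0, 7, 14, 21, 28, 35, 42, 49, 56, 63} in ℤ_70
ℤ_70 is abelian; every subgroup of an abelian group is normal

Yes, normal subgroup


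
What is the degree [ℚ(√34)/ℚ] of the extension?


√34 has minimal polynomial x² - 34 (irreducible over ℚ since 34 is squarefree)

[ℚ(√34)/ℚ] = 2


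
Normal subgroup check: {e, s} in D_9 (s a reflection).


H = {e, s} in D_9 (s a reflection)
r·s·r⁻¹ = sr⁻² ≠ s for n ≥ 3, so {e, s} is not closed under conjugation

No, not a normal subgroup


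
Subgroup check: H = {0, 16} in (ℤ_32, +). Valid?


Subgroup test for H = {0, 16} in (ℤ_32, +):
(1) 0 ∈ H? Yes
(2) Closure: for all a,b ∈ H, (a+b) mod 32 ∈ H? Yes
(3) Inverses: for all a ∈ H, -a mod 32 ∈ H? Yes

Yes, H is a subgroup of ℤ_32


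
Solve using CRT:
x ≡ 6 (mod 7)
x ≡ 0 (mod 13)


m₁ = 7, m₂ = 13, gcd = 1, so CRT applies. M = m₁·m₂ = 91
Let M₁ = M/m₁ = 13, M₂ = M/m₂ = 7
Find y₁ ≡ M₁⁻¹ (mod m₁): 13⁻¹ ≡ 6 (mod 7)
Find y₂ ≡ M₂⁻¹ (mod m₂): 7⁻¹ ≡ 2 (mod 13)
x = a₁·M₁·y₁ + a₂·M₂·y₂ = 6·13·6 + 0·7·2 = 468
Reduce mod 91: x ≡ 13
Check: 13 mod 7 = 6 ✓, 13 mod 13 = 0 ✓

x ≡ 13 (mod 91)


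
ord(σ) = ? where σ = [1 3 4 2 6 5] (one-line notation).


Cycle decomposition: (2 3 4) (5 6)
Cycle lengths: 3, 2
Order = lcm(3, 2) = 6

ord(σ) = 6


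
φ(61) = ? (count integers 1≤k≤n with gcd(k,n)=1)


Factor n: 61 = 61
φ(n) = n · ∏(1 - 1/p) over distinct primes p | n
φ(61) = 61 · (1 - 1/61) = 60

φ(61) = 60


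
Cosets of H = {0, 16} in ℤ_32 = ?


H = {0, 16}, |H| = 2
Number of cosets = |G|/|H| = 32/2 = 16
0 + H = {0, 16}
1 + H = {1, 17}
2 + H = {2, 18}
3 + H = {3, 19}
4 + H = {4, 20}
5 + H = {5, 21}
6 + H = {6, 22}
7 + H = {7, 23}
8 + H = {8, 24}
9 + H = {9, 25}
10 + H = {10, 26}
11 + H = {11, 27}
12 + H = {12, 28}
13 + H = {13, 29}
14 + H = {14, 30}
15 + H = {15, 31}

Cosets: 0+H={0,16}; 1+H={1,17}; 2+H={2,18}; 3+H={3,19}; 4+H={4,20}; 5+H={5,21}; 6+H={6,22}; 7+H={7,23}; 8+H={8,24}; 9+H={9,25}; 10+H={10,26}; 11+H={11,27}; 12+H={12,28}; 13+H={13,29}; 14+H={14,30}; 15+H={15,31}


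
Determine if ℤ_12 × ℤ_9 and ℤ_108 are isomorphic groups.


Comparing ℤ_12 × ℤ_9 and ℤ_108:
gcd(12,9) = 3 ≠ 1. Max element order in ℤ_12×ℤ_9 is lcm(12,9) = 36 < 108, so it has no element of order 108

No, ℤ_12 × ℤ_9 ≇ ℤ_108


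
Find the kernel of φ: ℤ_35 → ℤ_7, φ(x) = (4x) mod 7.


Kernel = preimage of identity
ker(φ) = {x ∈ ℤ_35 : 4x ≡ 0 (mod 7)}. Since 7 | 35, φ is well-defined. The kernel is the cyclic subgroup ⟨7⟩ of ℤ_35 (order 5), i.e. {0, 7, 14, 21, 28}

ker(φ) = {0, 7, 14, 21, 28}


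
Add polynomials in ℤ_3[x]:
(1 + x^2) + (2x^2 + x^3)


Add coefficients mod 3:
x^0: 1 + 0 = 1 (mod 3)
x^1: 0 + 0 = 0 (mod 3)
x^2: 1 + 2 = 0 (mod 3)
x^3: 0 + 1 = 1 (mod 3)
Result: 1 + x^3

f + g = 1 + x^3


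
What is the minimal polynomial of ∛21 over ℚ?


∛21 satisfies x³ - 21 = 0, irreducible over ℚ (no rational root; 21 is not a perfect cube)

Minimal polynomial: x³ - 21


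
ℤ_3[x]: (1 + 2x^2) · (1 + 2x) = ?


Expand and collect like terms; reduce coefficients mod 3:
x^0: 1·1 = 1 ≡ 1 (mod 3)
x^1: 1·2 + 0·1 = 2 ≡ 2 (mod 3)
x^2: 0·2 + 2·1 = 2 ≡ 2 (mod 3)
x^3: 2·2 = 4 ≡ 1 (mod 3)
Result: 1 + 2x + 2x^2 + x^3

f · g = 1 + 2x + 2x^2 + x^3


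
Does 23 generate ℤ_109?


g generates ℤ_n iff gcd(g, n) = 1
gcd(23, 109) = 1
Since gcd = 1, 23 is a generator.

Yes, 23 generates ℤ_109


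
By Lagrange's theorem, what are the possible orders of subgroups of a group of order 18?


Lagrange's theorem: |H| divides |G|
|G| = 18
Divisors of 18: 1, 2, 3, 6, 9, 18

Possible subgroup orders: {1, 2, 3, 6, 9, 18}


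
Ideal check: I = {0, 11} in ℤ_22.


Check ideal conditions for I = {0, 11} in ℤ_22:
(1) I is an additive subgroup? Yes
(2) For r ∈ ℤ_22 and a ∈ I: r·a ∈ I? Yes

Yes, I is an ideal of ℤ_22


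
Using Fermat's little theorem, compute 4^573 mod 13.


Fermat's little theorem: if p is prime and gcd(a,p)=1, then a^(p-1) ≡ 1 (mod p)
p = 13 is prime, gcd(4,13) = 1
Reduce exponent: 573 mod 12 = 9
So 4^573 ≡ 4^9 (mod 13)
4^9 mod 13 = 12

4^573 ≡ 12 (mod 13)


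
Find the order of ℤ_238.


ℤ_n has n elements.

|ℤ_238| = 238


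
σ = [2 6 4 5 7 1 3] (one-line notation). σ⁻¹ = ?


To find σ⁻¹, swap domain and range:
σ(1) = 2 → σ⁻¹(2) = 1
σ(2) = 6 → σ⁻¹(6) = 2
σ(3) = 4 → σ⁻¹(4) = 3
σ(4) = 5 → σ⁻¹(5) = 4
σ(5) = 7 → σ⁻¹(7) = 5
σ(6) = 1 → σ⁻¹(1) = 6
σ(7) = 3 → σ⁻¹(3) = 7

σ⁻¹ = [6 1 7 3 4 2 5]


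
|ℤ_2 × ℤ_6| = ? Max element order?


|ℤ_2 × ℤ_6| = 2 × 6 = 12
Max element order = lcm(2,6) = 6
Cyclic? No (gcd=2)

|ℤ_2×ℤ_6| = 12, max element order = 6


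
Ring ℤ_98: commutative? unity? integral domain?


ℤ_98 is a commutative ring with unity 1; 98 = 2×49 is composite, so 2·49 ≡ 0 gives zero divisors (not an integral domain)
Commutative: Yes
Integral domain: No
Has unity: Yes

ℤ_98: Commutative=Yes, Unity=Yes


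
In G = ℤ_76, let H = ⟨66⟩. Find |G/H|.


|⟨66⟩| = n / gcd(66, 76) = 76 / 2 = 38
H is normal (ℤ_76 is abelian).
|G/H| = |G| / |H| = 76 / 38 = 2

|G/H| = 2


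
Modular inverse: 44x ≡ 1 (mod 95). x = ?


Use the extended Euclidean algorithm to write 1 = 44·s + 95·t; then s mod 95 is the inverse.
Euclidean algorithm:
  44 = 0·95 + 44
  95 = 2·44 + 7
  44 = 6·7 + 2
  7 = 3·2 + 1
  2 = 2·1 + 0
gcd(44,95) = 1
Back-substitution gives: 44·(-41) + 95·(19) = 1
So 44⁻¹ ≡ -41 ≡ 54 (mod 95)
Check: 44 × 54 = 2376 ≡ 1 (mod 95) ✓

44⁻¹ ≡ 54 (mod 95)


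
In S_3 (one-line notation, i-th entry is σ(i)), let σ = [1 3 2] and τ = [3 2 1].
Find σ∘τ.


σ∘τ: apply τ first, then σ
1 →τ 3 →σ 2
2 →τ 2 →σ 3
3 →τ 1 →σ 1

σ∘τ = [2 3 1]


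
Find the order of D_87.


|D_n| = 2n (n rotations and n reflections)
|D_87| = 2×87 = 174

|D_87| = 174


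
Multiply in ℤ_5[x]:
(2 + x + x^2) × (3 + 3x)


Expand and collect like terms; reduce coefficients mod 5:
x^0: 2·3 = 6 ≡ 1 (mod 5)
x^1: 2·3 + 1·3 = 9 ≡ 4 (mod 5)
x^2: 1·3 + 1·3 = 6 ≡ 1 (mod 5)
x^3: 1·3 = 3 ≡ 3 (mod 5)
Result: 1 + 4x + x^2 + 3x^3

f · g = 1 + 4x + x^2 + 3x^3


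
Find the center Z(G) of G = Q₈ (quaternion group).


Z(G) = {g ∈ G | gx = xg for all x ∈ G}
In Q₈ = {±1, ±i, ±j, ±k}, only ±1 commute with every element

Z(Q₈ (quaternion group)) = {1, -1}


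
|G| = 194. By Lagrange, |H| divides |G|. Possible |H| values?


Lagrange's theorem: |H| divides |G|
|G| = 194
Divisors of 194: 1, 2, 97, 194

Possible subgroup orders: {1, 2, 97, 194}


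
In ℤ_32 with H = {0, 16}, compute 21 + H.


21 + H = {21 + h (mod 32) : h ∈ H}
21+0=21, 21+16=5
21 + H = {5, 21} = 5 + H

21 + H = {5, 21}


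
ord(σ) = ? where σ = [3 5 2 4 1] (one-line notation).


Cycle decomposition: (1 3 2 5)
Cycle lengths: 4
Order = lcm(4) = 4

ord(σ) = 4


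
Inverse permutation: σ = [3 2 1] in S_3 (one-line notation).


To find σ⁻¹, swap domain and range:
σ(1) = 3 → σ⁻¹(3) = 1
σ(2) = 2 → σ⁻¹(2) = 2
σ(3) = 1 → σ⁻¹(1) = 3

σ⁻¹ = [3 2 1]


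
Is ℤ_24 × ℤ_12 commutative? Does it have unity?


Direct product ring; commutative with unity (1,1); but (1,0)·(0,1) = (0,0) gives zero divisors, so not an integral domain
Commutative: Yes
Integral domain: No
Has unity: Yes

ℤ_24 × ℤ_12: Commutative=Yes, Unity=Yes


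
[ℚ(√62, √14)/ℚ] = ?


[ℚ(√62,√14):ℚ] = [ℚ(√62,√14):ℚ(√62)]·[ℚ(√62):ℚ] = 2·2 = 4

[ℚ(√62, √14)/ℚ] = 4


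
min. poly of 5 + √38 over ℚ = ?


Let α = 5 + √38. Then α - 5 = √38, so (α - 5)² = 38, giving α² - 10α - 13 = 0. Degree 2 and α ∉ ℚ, so this is the minimal polynomial.

Minimal polynomial: x² - 10x - 13


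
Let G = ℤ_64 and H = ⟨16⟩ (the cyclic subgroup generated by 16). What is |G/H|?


|⟨16⟩| = n / gcd(16, 64) = 64 / 16 = 4
H is normal (ℤ_64 is abelian).
|G/H| = |G| / |H| = 64 / 4 = 16

|G/H| = 16


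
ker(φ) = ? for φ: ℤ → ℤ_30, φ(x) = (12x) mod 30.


Kernel = preimage of identity
ker(φ) = {x ∈ ℤ : 12x ≡ 0 (mod 30)}. gcd(12,30) = 6, so 12x ≡ 0 (mod 30) ⟺ x ≡ 0 (mod 30/6 = 5). Hence ker(φ) = 5ℤ

ker(φ) = 5ℤ


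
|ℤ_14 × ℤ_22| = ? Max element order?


|ℤ_14 × ℤ_22| = 14 × 22 = 308
Max element order = lcm(14,22) = 154
Cyclic? No (gcd=2)

|ℤ_14×ℤ_22| = 308, max element order = 154


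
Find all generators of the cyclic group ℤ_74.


g generates ℤ_n iff gcd(g,n) = 1
Prime factors of 74: 2, 37
Generators are g ∈ {1,...,73} not divisible by any of these primes.
Generators: {1, 3, 5, 7, 9, 11, 13, 15, 17, 19, 21, 23, 25, 27, 29, 31, 33, 35, 39, 41, 43, 45, 47, 49, 51, 53, 55, 57, 59, 61, 63, 65, 67, 69, 71, 73}
Number of generators = φ(74) = 36

Generators of ℤ_74 = {1, 3, 5, 7, 9, 11, 13, 15, 17, 19, 21, 23, 25, 27, 29, 31, 33, 35, 39, 41, 43, 45, 47, 49, 51, 53, 55, 57, 59, 61, 63, 65, 67, 69, 71, 73}


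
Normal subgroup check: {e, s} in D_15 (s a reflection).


H = {e, s} in D_15 (s a reflection)
r·s·r⁻¹ = sr⁻² ≠ s for n ≥ 3, so {e, s} is not closed under conjugation

No, not a normal subgroup


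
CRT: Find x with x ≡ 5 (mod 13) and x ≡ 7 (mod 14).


m₁ = 13, m₂ = 14, gcd = 1, so CRT applies. M = m₁·m₂ = 182
Let M₁ = M/m₁ = 14, M₂ = M/m₂ = 13
Find y₁ ≡ M₁⁻¹ (mod m₁): 14⁻¹ ≡ 1 (mod 13)
Find y₂ ≡ M₂⁻¹ (mod m₂): 13⁻¹ ≡ 13 (mod 14)
x = a₁·M₁·y₁ + a₂·M₂·y₂ = 5·14·1 + 7·13·13 = 1253
Reduce mod 182: x ≡ 161
Check: 161 mod 13 = 5 ✓, 161 mod 14 = 7 ✓

x ≡ 161 (mod 182)


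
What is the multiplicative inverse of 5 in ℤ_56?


Use the extended Euclidean algorithm to write 1 = 5·s + 56·t; then s mod 56 is the inverse.
Euclidean algorithm:
  5 = 0·56 + 5
  56 = 11·5 + 1
  5 = 5·1 + 0
gcd(5,56) = 1
Back-substitution gives: 5·(-11) + 56·(1) = 1
So 5⁻¹ ≡ -11 ≡ 45 (mod 56)
Check: 5 × 45 = 225 ≡ 1 (mod 56) ✓

5⁻¹ ≡ 45 (mod 56)


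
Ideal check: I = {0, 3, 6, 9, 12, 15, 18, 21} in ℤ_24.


Check ideal conditions for I = {0, 3, 6, 9, 12, 15, 18, 21} in ℤ_24:
(1) I is an additive subgroup? Yes
(2) For r ∈ ℤ_24 and a ∈ I: r·a ∈ I? Yes

Yes, I is an ideal of ℤ_24


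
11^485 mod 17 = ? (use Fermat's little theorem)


Fermat's little theorem: if p is prime and gcd(a,p)=1, then a^(p-1) ≡ 1 (mod p)
p = 17 is prime, gcd(11,17) = 1
Reduce exponent: 485 mod 16 = 5
So 11^485 ≡ 11^5 (mod 17)
11^5 mod 17 = 10

11^485 ≡ 10 (mod 17)


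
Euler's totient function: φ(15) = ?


φ(n) = count of k ∈ {1,...,n} with gcd(k,n)=1
Coprimes to 15: {1, 2, 4, 7, 8, 11, 13, 14}
Count: 8

φ(15) = 8


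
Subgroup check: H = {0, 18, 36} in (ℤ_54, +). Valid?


Subgroup test for H = {0, 18, 36} in (ℤ_54, +):
(1) 0 ∈ H? Yes
(2) Closure: for all a,b ∈ H, (a+b) mod 54 ∈ H? Yes
(3) Inverses: for all a ∈ H, -a mod 54 ∈ H? Yes

Yes, H is a subgroup of ℤ_54


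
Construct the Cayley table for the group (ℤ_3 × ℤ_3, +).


Elements: {(0,0), (0,1), (0,2), (1,0), (1,1), (1,2), (2,0), (2,1), (2,2)}
Operation: componentwise addition mod (3, 3)
Entry (a, b) = ((a₁+b₁) mod 3, (a₂+b₂) mod 3)

Cayley table:
      | (0,0) | (0,1) | (0,2) | (1,0) | (1,1) | (1,2) | (2,0) | (2,1) | (2,2)
(0,0) | (0,0) | (0,1) | (0,2) | (1,0) | (1,1) | (1,2) | (2,0) | (2,1) | (2,2)
(0,1) | (0,1) | (0,2) | (0,0) | (1,1) | (1,2) | (1,0) | (2,1) | (2,2) | (2,0)
(0,2) | (0,2) | (0,0) | (0,1) | (1,2) | (1,0) | (1,1) | (2,2) | (2,0) | (2,1)
(1,0) | (1,0) | (1,1) | (1,2) | (2,0) | (2,1) | (2,2) | (0,0) | (0,1) | (0,2)
(1,1) | (1,1) | (1,2) | (1,0) | (2,1) | (2,2) | (2,0) | (0,1) | (0,2) | (0,0)
(1,2) | (1,2) | (1,0) | (1,1) | (2,2) | (2,0) | (2,1) | (0,2) | (0,0) | (0,1)
(2,0) | (2,0) | (2,1) | (2,2) | (0,0) | (0,1) | (0,2) | (1,0) | (1,1) | (1,2)
(2,1) | (2,1) | (2,2) | (2,0) | (0,1) | (0,2) | (0,0) | (1,1) | (1,2) | (1,0)
(2,2) | (2,2) | (2,0) | (2,1) | (0,2) | (0,0) | (0,1) | (1,2) | (1,0) | (1,1)


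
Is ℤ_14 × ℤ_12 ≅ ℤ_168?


Comparing ℤ_14 × ℤ_12 and ℤ_168:
gcd(14,12) = 2 ≠ 1. Max element order in ℤ_14×ℤ_12 is lcm(14,12) = 84 < 168, so it has no element of order 168

No, ℤ_14 × ℤ_12 ≇ ℤ_168


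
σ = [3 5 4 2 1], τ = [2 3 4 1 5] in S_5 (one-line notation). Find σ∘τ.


σ∘τ: apply τ first, then σ
1 →τ 2 →σ 5
2 →τ 3 →σ 4
3 →τ 4 →σ 2
4 →τ 1 →σ 3
5 →τ 5 →σ 1

σ∘τ = [5 4 2 3 1]


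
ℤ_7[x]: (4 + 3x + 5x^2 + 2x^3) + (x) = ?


Add coefficients mod 7:
x^0: 4 + 0 = 4 (mod 7)
x^1: 3 + 1 = 4 (mod 7)
x^2: 5 + 0 = 5 (mod 7)
x^3: 2 + 0 = 2 (mod 7)
Result: 4 + 4x + 5x^2 + 2x^3

f + g = 4 + 4x + 5x^2 + 2x^3


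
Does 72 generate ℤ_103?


g generates ℤ_n iff gcd(g, n) = 1
gcd(72, 103) = 1
Since gcd = 1, 72 is a generator.

Yes, 72 generates ℤ_103


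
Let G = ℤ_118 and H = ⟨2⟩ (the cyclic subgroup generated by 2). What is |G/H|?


|⟨2⟩| = n / gcd(2, 118) = 118 / 2 = 59
H is normal (ℤ_118 is abelian).
|G/H| = |G| / |H| = 118 / 59 = 2

|G/H| = 2


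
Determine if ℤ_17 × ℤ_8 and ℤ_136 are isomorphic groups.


Comparing ℤ_17 × ℤ_8 and ℤ_136:
gcd(17,8) = 1, so ℤ_17 × ℤ_8 ≅ ℤ_136 (CRT)

Yes, ℤ_17 × ℤ_8 ≅ ℤ_136


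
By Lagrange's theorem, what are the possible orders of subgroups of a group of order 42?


Lagrange's theorem: |H| divides |G|
|G| = 42
Divisors of 42: 1, 2, 3, 6, 7, 14, 21, 42

Possible subgroup orders: {1, 2, 3, 6, 7, 14, 21, 42}


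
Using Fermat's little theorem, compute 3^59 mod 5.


Fermat's little theorem: if p is prime and gcd(a,p)=1, then a^(p-1) ≡ 1 (mod p)
p = 5 is prime, gcd(3,5) = 1
Reduce exponent: 59 mod 4 = 3
So 3^59 ≡ 3^3 (mod 5)
3^3 mod 5 = 2

3^59 ≡ 2 (mod 5)


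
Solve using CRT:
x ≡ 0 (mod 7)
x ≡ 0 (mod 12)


m₁ = 7, m₂ = 12, gcd = 1, so CRT applies. M = m₁·m₂ = 84
Let M₁ = M/m₁ = 12, M₂ = M/m₂ = 7
Find y₁ ≡ M₁⁻¹ (mod m₁): 12⁻¹ ≡ 3 (mod 7)
Find y₂ ≡ M₂⁻¹ (mod m₂): 7⁻¹ ≡ 7 (mod 12)
x = a₁·M₁·y₁ + a₂·M₂·y₂ = 0·12·3 + 0·7·7 = 0
Reduce mod 84: x ≡ 0
Check: 0 mod 7 = 0 ✓, 0 mod 12 = 0 ✓

x ≡ 0 (mod 84)


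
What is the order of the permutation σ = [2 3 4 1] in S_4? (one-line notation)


Cycle decomposition: (1 2 3 4)
Cycle lengths: 4
Order = lcm(4) = 4

ord(σ) = 4


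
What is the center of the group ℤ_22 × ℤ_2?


Z(G) = {g ∈ G | gx = xg for all x ∈ G}
Direct product of abelian groups is abelian, so Z(G) = G

Z(ℤ_22 × ℤ_2) = ℤ_22 × ℤ_2


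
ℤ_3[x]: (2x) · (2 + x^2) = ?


Expand and collect like terms; reduce coefficients mod 3:
x^0: 0·2 = 0 ≡ 0 (mod 3)
x^1: 0·0 + 2·2 = 4 ≡ 1 (mod 3)
x^2: 0·1 + 2·0 = 0 ≡ 0 (mod 3)
x^3: 2·1 = 2 ≡ 2 (mod 3)
Result: x + 2x^3

f · g = x + 2x^3


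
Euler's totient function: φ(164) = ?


Factor n: 164 = 2^2 × 41
φ(n) = n · ∏(1 - 1/p) over distinct primes p | n
φ(164) = 164 · (1 - 1/2) · (1 - 1/41) = 80

φ(164) = 80


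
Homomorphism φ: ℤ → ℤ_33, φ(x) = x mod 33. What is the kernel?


Kernel = preimage of identity
ker(φ) = {x ∈ ℤ : x ≡ 0 (mod 33)} = 33ℤ = {0, ±33, ±66, ...}

ker(φ) = 33ℤ


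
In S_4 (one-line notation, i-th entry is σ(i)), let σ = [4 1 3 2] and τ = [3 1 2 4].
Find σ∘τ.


σ∘τ: apply τ first, then σ
1 →τ 3 →σ 3
2 →τ 1 →σ 4
3 →τ 2 →σ 1
4 →τ 4 →σ 2

σ∘τ = [3 4 1 2]


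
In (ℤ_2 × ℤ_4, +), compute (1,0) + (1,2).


Operation: componentwise addition mod (2, 4)
(1,0) + (1,2) = ((a₁+b₁) mod 2, (a₂+b₂) mod 4) with a = (1,0), b = (1,2)

(1,0) + (1,2) = (0,2)


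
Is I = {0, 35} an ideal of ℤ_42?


Check ideal conditions for I = {0, 35} in ℤ_42:
(1) I is an additive subgroup? No
(2) For r ∈ ℤ_42 and a ∈ I: r·a ∈ I? No  [counterexample: r=2, a=35, r·a mod 42 = 28 ∉ I]

No, I is not an ideal of ℤ_42


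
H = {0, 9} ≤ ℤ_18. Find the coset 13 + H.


13 + H = {13 + h (mod 18) : h ∈ H}
13+0=13, 13+9=4
13 + H = {4, 13} = 4 + H

13 + H = {4, 13}


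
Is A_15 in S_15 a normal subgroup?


H = A_15 in S_15
A_15 has index 2 in S_15, and every subgroup of index 2 is normal

Yes, normal subgroup


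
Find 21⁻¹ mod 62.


Use the extended Euclidean algorithm to write 1 = 21·s + 62·t; then s mod 62 is the inverse.
Euclidean algorithm:
  21 = 0·62 + 21
  62 = 2·21 + 20
  21 = 1·20 + 1
  20 = 20·1 + 0
gcd(21,62) = 1
Back-substitution gives: 21·(3) + 62·(-1) = 1
So 21⁻¹ ≡ 3 ≡ 3 (mod 62)
Check: 21 × 3 = 63 ≡ 1 (mod 62) ✓

21⁻¹ ≡ 3 (mod 62)


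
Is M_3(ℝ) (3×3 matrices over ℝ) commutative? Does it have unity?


Matrix multiplication is non-commutative for n ≥ 2; the identity matrix I is the unity; singular matrices give zero divisors, so not an integral domain
Commutative: No
Integral domain: No
Has unity: Yes

M_3(ℝ) (3×3 matrices over ℝ): Commutative=No, Unity=Yes


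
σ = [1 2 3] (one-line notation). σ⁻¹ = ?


To find σ⁻¹, swap domain and range:
σ(1) = 1 → σ⁻¹(1) = 1
σ(2) = 2 → σ⁻¹(2) = 2
σ(3) = 3 → σ⁻¹(3) = 3

σ⁻¹ = [1 2 3]


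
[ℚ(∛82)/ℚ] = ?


∛82 has minimal polynomial x³ - 82 (irreducible over ℚ since 82 is not a perfect cube)

[ℚ(∛82)/ℚ] = 3


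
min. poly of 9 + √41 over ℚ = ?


Let α = 9 + √41. Then α - 9 = √41, so (α - 9)² = 41, giving α² - 18α + 40 = 0. Degree 2 and α ∉ ℚ, so this is the minimal polynomial.

Minimal polynomial: x² - 18x + 40


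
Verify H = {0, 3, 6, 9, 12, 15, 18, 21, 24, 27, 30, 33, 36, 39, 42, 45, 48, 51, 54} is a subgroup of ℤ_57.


Subgroup test for H = {0, 3, 6, 9, 12, 15, 18, 21, 24, 27, 30, 33, 36, 39, 42, 45, 48, 51, 54} in (ℤ_57, +):
(1) 0 ∈ H? Yes
(2) Closure: for all a,b ∈ H, (a+b) mod 57 ∈ H? Yes
(3) Inverses: for all a ∈ H, -a mod 57 ∈ H? Yes

Yes, H is a subgroup of ℤ_57


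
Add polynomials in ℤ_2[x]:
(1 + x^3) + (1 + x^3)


Add coefficients mod 2:
x^0: 1 + 1 = 0 (mod 2)
x^1: 0 + 0 = 0 (mod 2)
x^2: 0 + 0 = 0 (mod 2)
x^3: 1 + 1 = 0 (mod 2)
Result: 0

f + g = 0


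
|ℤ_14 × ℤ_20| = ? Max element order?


|ℤ_14 × ℤ_20| = 14 × 20 = 280
Max element order = lcm(14,20) = 140
Cyclic? No (gcd=2)

|ℤ_14×ℤ_20| = 280, max element order = 140


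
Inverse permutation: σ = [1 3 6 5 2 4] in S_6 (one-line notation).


To find σ⁻¹, swap domain and range:
σ(1) = 1 → σ⁻¹(1) = 1
σ(2) = 3 → σ⁻¹(3) = 2
σ(3) = 6 → σ⁻¹(6) = 3
σ(4) = 5 → σ⁻¹(5) = 4
σ(5) = 2 → σ⁻¹(2) = 5
σ(6) = 4 → σ⁻¹(4) = 6

σ⁻¹ = [1 5 2 6 4 3]


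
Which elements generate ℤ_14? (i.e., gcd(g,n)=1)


g generates ℤ_n iff gcd(g,n) = 1
Checking each g ∈ {1,...,13}:
gcd(1,14) = 1
gcd(2,14) = 2
gcd(3,14) = 1
gcd(4,14) = 2
gcd(5,14) = 1
gcd(6,14) = 2
gcd(7,14) = 7
gcd(8,14) = 2
gcd(9,14) = 1
gcd(10,14) = 2
gcd(11,14) = 1
gcd(12,14) = 2
gcd(13,14) = 1
Generators: {1, 3, 5, 9, 11, 13}
Number of generators = φ(14) = 6

Generators of ℤ_14 = {1, 3, 5, 9, 11, 13}


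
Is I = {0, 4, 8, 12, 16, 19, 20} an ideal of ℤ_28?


Check ideal conditions for I = {0, 4, 8, 12, 16, 19, 20} in ℤ_28:
(1) I is an additive subgroup? No
(2) For r ∈ ℤ_28 and a ∈ I: r·a ∈ I? No  [counterexample: r=2, a=12, r·a mod 28 = 24 ∉ I]

No, I is not an ideal of ℤ_28


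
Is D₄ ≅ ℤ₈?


Comparing D₄ and ℤ₈:
D₄ is non-abelian, ℤ₈ is abelian

No, D₄ ≇ ℤ₈


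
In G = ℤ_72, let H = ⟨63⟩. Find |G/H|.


|⟨63⟩| = n / gcd(63, 72) = 72 / 9 = 8
H is normal (ℤ_72 is abelian).
|G/H| = |G| / |H| = 72 / 8 = 9

|G/H| = 9


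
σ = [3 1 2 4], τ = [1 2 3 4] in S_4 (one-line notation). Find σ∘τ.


σ∘τ: apply τ first, then σ
1 →τ 1 →σ 3
2 →τ 2 →σ 1
3 →τ 3 →σ 2
4 →τ 4 →σ 4

σ∘τ = [3 1 2 4]


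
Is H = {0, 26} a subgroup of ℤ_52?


Subgroup test for H = {0, 26} in (ℤ_52, +):
(1) 0 ∈ H? Yes
(2) Closure: for all a,b ∈ H, (a+b) mod 52 ∈ H? Yes
(3) Inverses: for all a ∈ H, -a mod 52 ∈ H? Yes

Yes, H is a subgroup of ℤ_52


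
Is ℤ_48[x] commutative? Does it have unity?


ℤ_48 has zero divisors (2·24 ≡ 0), and these lift to constant zero divisors in ℤ_48[x]; so not an integral domain
Commutative: Yes
Integral domain: No
Has unity: Yes

ℤ_48[x]: Commutative=Yes, Unity=Yes


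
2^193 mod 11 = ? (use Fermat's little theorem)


Fermat's little theorem: if p is prime and gcd(a,p)=1, then a^(p-1) ≡ 1 (mod p)
p = 11 is prime, gcd(2,11) = 1
Reduce exponent: 193 mod 10 = 3
So 2^193 ≡ 2^3 (mod 11)
2^3 mod 11 = 8

2^193 ≡ 8 (mod 11)


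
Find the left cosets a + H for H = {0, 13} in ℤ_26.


H = {0, 13}, |H| = 2
Number of cosets = |G|/|H| = 26/2 = 13
0 + H = {0, 13}
1 + H = {1, 14}
2 + H = {2, 15}
3 + H = {3, 16}
4 + H = {4, 17}
5 + H = {5, 18}
6 + H = {6, 19}
7 + H = {7, 20}
8 + H = {8, 21}
9 + H = {9, 22}
10 + H = {10, 23}
11 + H = {11, 24}
12 + H = {12, 25}

Cosets: 0+H={0,13}; 1+H={1,14}; 2+H={2,15}; 3+H={3,16}; 4+H={4,17}; 5+H={5,18}; 6+H={6,19}; 7+H={7,20}; 8+H={8,21}; 9+H={9,22}; 10+H={10,23}; 11+H={11,24}; 12+H={12,25}


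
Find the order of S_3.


|S_n| = n! (number of permutations of n symbols)
|S_3| = 3! = 6

|S_3| = 6


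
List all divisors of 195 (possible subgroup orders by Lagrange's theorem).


Lagrange's theorem: |H| divides |G|
|G| = 195
Divisors of 195: 1, 3, 5, 13, 15, 39, 65, 195

Possible subgroup orders: {1, 3, 5, 13, 15, 39, 65, 195}


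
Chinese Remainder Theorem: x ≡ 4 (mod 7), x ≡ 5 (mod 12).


m₁ = 7, m₂ = 12, gcd = 1, so CRT applies. M = m₁·m₂ = 84
Let M₁ = M/m₁ = 12, M₂ = M/m₂ = 7
Find y₁ ≡ M₁⁻¹ (mod m₁): 12⁻¹ ≡ 3 (mod 7)
Find y₂ ≡ M₂⁻¹ (mod m₂): 7⁻¹ ≡ 7 (mod 12)
x = a₁·M₁·y₁ + a₂·M₂·y₂ = 4·12·3 + 5·7·7 = 389
Reduce mod 84: x ≡ 53
Check: 53 mod 7 = 4 ✓, 53 mod 12 = 5 ✓

x ≡ 53 (mod 84)


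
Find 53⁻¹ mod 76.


Use the extended Euclidean algorithm to write 1 = 53·s + 76·t; then s mod 76 is the inverse.
Euclidean algorithm:
  53 = 0·76 + 53
  76 = 1·53 + 23
  53 = 2·23 + 7
  23 = 3·7 + 2
  7 = 3·2 + 1
  2 = 2·1 + 0
gcd(53,76) = 1
Back-substitution gives: 53·(33) + 76·(-23) = 1
So 53⁻¹ ≡ 33 ≡ 33 (mod 76)
Check: 53 × 33 = 1749 ≡ 1 (mod 76) ✓

53⁻¹ ≡ 33 (mod 76)


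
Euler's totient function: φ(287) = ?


Factor n: 287 = 7 × 41
φ(n) = n · ∏(1 - 1/p) over distinct primes p | n
φ(287) = 287 · (1 - 1/7) · (1 - 1/41) = 240

φ(287) = 240


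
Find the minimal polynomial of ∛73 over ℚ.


∛73 satisfies x³ - 73 = 0, irreducible over ℚ (no rational root; 73 is not a perfect cube)

Minimal polynomial: x³ - 73


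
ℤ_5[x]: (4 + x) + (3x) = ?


Add coefficients mod 5:
x^0: 4 + 0 = 4 (mod 5)
x^1: 1 + 3 = 4 (mod 5)
Result: 4 + 4x

f + g = 4 + 4x


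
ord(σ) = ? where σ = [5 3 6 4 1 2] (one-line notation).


Cycle decomposition: (1 5) (2 3 6)
Cycle lengths: 2, 3
Order = lcm(2, 3) = 6

ord(σ) = 6


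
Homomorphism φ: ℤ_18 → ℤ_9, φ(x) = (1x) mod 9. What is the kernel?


Kernel = preimage of identity
ker(φ) = {x ∈ ℤ_18 : 1x ≡ 0 (mod 9)}. Since 9 | 18, φ is well-defined. The kernel is the cyclic subgroup ⟨9⟩ of ℤ_18 (order 2), i.e. {0, 9}

ker(φ) = {0, 9}


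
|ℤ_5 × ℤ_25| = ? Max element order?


|ℤ_5 × ℤ_25| = 5 × 25 = 125
Max element order = lcm(5,25) = 25
Cyclic? No (gcd=5)

|ℤ_5×ℤ_25| = 125, max element order = 25


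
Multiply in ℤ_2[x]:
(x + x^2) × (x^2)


Expand and collect like terms; reduce coefficients mod 2:
x^0: 0·0 = 0 ≡ 0 (mod 2)
x^1: 0·0 + 1·0 = 0 ≡ 0 (mod 2)
x^2: 0·1 + 1·0 + 1·0 = 0 ≡ 0 (mod 2)
x^3: 1·1 + 1·0 = 1 ≡ 1 (mod 2)
x^4: 1·1 = 1 ≡ 1 (mod 2)
Result: x^3 + x^4

f · g = x^3 + x^4


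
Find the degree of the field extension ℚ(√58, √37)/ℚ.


[ℚ(√58,√37):ℚ] = [ℚ(√58,√37):ℚ(√58)]·[ℚ(√58):ℚ] = 2·2 = 4

[ℚ(√58, √37)/ℚ] = 4


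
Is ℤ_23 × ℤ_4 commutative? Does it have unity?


Direct product ring; commutative with unity (1,1); but (1,0)·(0,1) = (0,0) gives zero divisors, so not an integral domain
Commutative: Yes
Integral domain: No
Has unity: Yes

ℤ_23 × ℤ_4: Commutative=Yes, Unity=Yes


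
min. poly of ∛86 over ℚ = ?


∛86 satisfies x³ - 86 = 0, irreducible over ℚ (no rational root; 86 is not a perfect cube)

Minimal polynomial: x³ - 86


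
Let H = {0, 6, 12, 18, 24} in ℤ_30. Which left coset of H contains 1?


1 + H = {1 + h (mod 30) : h ∈ H}
1+0=1, 1+6=7, 1+12=13, 1+18=19, 1+24=25

1 + H = {1, 7, 13, 19, 25}


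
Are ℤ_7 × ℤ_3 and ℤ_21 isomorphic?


Comparing ℤ_7 × ℤ_3 and ℤ_21:
gcd(7,3) = 1, so ℤ_7 × ℤ_3 ≅ ℤ_21 (CRT)

Yes, ℤ_7 × ℤ_3 ≅ ℤ_21


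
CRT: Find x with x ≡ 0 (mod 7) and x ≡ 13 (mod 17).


m₁ = 7, m₂ = 17, gcd = 1, so CRT applies. M = m₁·m₂ = 119
Let M₁ = M/m₁ = 17, M₂ = M/m₂ = 7
Find y₁ ≡ M₁⁻¹ (mod m₁): 17⁻¹ ≡ 5 (mod 7)
Find y₂ ≡ M₂⁻¹ (mod m₂): 7⁻¹ ≡ 5 (mod 17)
x = a₁·M₁·y₁ + a₂·M₂·y₂ = 0·17·5 + 13·7·5 = 455
Reduce mod 119: x ≡ 98
Check: 98 mod 7 = 0 ✓, 98 mod 17 = 13 ✓

x ≡ 98 (mod 119)


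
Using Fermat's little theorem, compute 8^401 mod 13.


Fermat's little theorem: if p is prime and gcd(a,p)=1, then a^(p-1) ≡ 1 (mod p)
p = 13 is prime, gcd(8,13) = 1
Reduce exponent: 401 mod 12 = 5
So 8^401 ≡ 8^5 (mod 13)
8^5 mod 13 = 8

8^401 ≡ 8 (mod 13)


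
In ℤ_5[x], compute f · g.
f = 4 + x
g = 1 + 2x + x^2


Expand and collect like terms; reduce coefficients mod 5:
x^0: 4·1 = 4 ≡ 4 (mod 5)
x^1: 4·2 + 1·1 = 9 ≡ 4 (mod 5)
x^2: 4·1 + 1·2 = 6 ≡ 1 (mod 5)
x^3: 1·1 = 1 ≡ 1 (mod 5)
Result: 4 + 4x + x^2 + x^3

f · g = 4 + 4x + x^2 + x^3


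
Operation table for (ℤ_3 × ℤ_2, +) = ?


Elements: {(0,0), (0,1), (1,0), (1,1), (2,0), (2,1)}
Operation: componentwise addition mod (3, 2)
Entry (a, b) = ((a₁+b₁) mod 3, (a₂+b₂) mod 2)

Cayley table:
      | (0,0) | (0,1) | (1,0) | (1,1) | (2,0) | (2,1)
(0,0) | (0,0) | (0,1) | (1,0) | (1,1) | (2,0) | (2,1)
(0,1) | (0,1) | (0,0) | (1,1) | (1,0) | (2,1) | (2,0)
(1,0) | (1,0) | (1,1) | (2,0) | (2,1) | (0,0) | (0,1)
(1,1) | (1,1) | (1,0) | (2,1) | (2,0) | (0,1) | (0,0)
(2,0) | (2,0) | (2,1) | (0,0) | (0,1) | (1,0) | (1,1)
(2,1) | (2,1) | (2,0) | (0,1) | (0,0) | (1,1) | (1,0)


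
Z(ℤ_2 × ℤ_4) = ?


Z(G) = {g ∈ G | gx = xg for all x ∈ G}
Direct product of abelian groups is abelian, so Z(G) = G

Z(ℤ_2 × ℤ_4) = ℤ_2 × ℤ_4


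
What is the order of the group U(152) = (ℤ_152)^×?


U(n) is the group of units mod n; |U(n)| = φ(n)
|U(152)| = φ(152) = 72

|U(152) = (ℤ_152)^×| = 72


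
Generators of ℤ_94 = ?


g generates ℤ_n iff gcd(g,n) = 1
Prime factors of 94: 2, 47
Generators are g ∈ {1,...,93} not divisible by any of these primes.
Generators: {1, 3, 5, 7, 9, 11, 13, 15, 17, 19, 21, 23, 25, 27, 29, 31, 33, 35, 37, 39, 41, 43, 45, 49, 51, 53, 55, 57, 59, 61, 63, 65, 67, 69, 71, 73, 75, 77, 79, 81, 83, 85, 87, 89, 91, 93}
Number of generators = φ(94) = 46

Generators of ℤ_94 = {1, 3, 5, 7, 9, 11, 13, 15, 17, 19, 21, 23, 25, 27, 29, 31, 33, 35, 37, 39, 41, 43, 45, 49, 51, 53, 55, 57, 59, 61, 63, 65, 67, 69, 71, 73, 75, 77, 79, 81, 83, 85, 87, 89, 91, 93}


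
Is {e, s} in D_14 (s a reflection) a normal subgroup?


H = {e, s} in D_14 (s a reflection)
r·s·r⁻¹ = sr⁻² ≠ s for n ≥ 3, so {e, s} is not closed under conjugation

No, not a normal subgroup


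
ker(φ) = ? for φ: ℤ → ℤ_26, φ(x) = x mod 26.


Kernel = preimage of identity
ker(φ) = {x ∈ ℤ : x ≡ 0 (mod 26)} = 26ℤ = {0, ±26, ±52, ...}

ker(φ) = 26ℤ


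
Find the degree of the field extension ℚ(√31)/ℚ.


√31 has minimal polynomial x² - 31 (irreducible over ℚ since 31 is squarefree)

[ℚ(√31)/ℚ] = 2


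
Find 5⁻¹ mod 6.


Use the extended Euclidean algorithm to write 1 = 5·s + 6·t; then s mod 6 is the inverse.
Euclidean algorithm:
  5 = 0·6 + 5
  6 = 1·5 + 1
  5 = 5·1 + 0
gcd(5,6) = 1
Back-substitution gives: 5·(-1) + 6·(1) = 1
So 5⁻¹ ≡ -1 ≡ 5 (mod 6)
Check: 5 × 5 = 25 ≡ 1 (mod 6) ✓

5⁻¹ ≡ 5 (mod 6)


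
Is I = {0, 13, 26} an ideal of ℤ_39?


Check ideal conditions for I = {0, 13, 26} in ℤ_39:
(1) I is an additive subgroup? Yes
(2) For r ∈ ℤ_39 and a ∈ I: r·a ∈ I? Yes

Yes, I is an ideal of ℤ_39


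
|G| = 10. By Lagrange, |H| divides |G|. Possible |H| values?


Lagrange's theorem: |H| divides |G|
|G| = 10
Divisors of 10: 1, 2, 5, 10

Possible subgroup orders: {1, 2, 5, 10}


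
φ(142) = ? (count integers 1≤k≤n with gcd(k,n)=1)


Factor n: 142 = 2 × 71
φ(n) = n · ∏(1 - 1/p) over distinct primes p | n
φ(142) = 142 · (1 - 1/2) · (1 - 1/71) = 70

φ(142) = 70


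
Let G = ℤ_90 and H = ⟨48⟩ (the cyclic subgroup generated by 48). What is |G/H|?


|⟨48⟩| = n / gcd(48, 90) = 90 / 6 = 15
H is normal (ℤ_90 is abelian).
|G/H| = |G| / |H| = 90 / 15 = 6

|G/H| = 6


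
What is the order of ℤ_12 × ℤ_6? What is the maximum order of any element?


|ℤ_12 × ℤ_6| = 12 × 6 = 72
Max element order = lcm(12,6) = 12
Cyclic? No (gcd=6)

|ℤ_12×ℤ_6| = 72, max element order = 12


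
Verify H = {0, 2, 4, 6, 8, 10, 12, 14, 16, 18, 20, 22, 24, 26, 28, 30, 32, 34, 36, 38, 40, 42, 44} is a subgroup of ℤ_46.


Subgroup test for H = {0, 2, 4, 6, 8, 10, 12, 14, 16, 18, 20, 22, 24, 26, 28, 30, 32, 34, 36, 38, 40, 42, 44} in (ℤ_46, +):
(1) 0 ∈ H? Yes
(2) Closure: for all a,b ∈ H, (a+b) mod 46 ∈ H? Yes
(3) Inverses: for all a ∈ H, -a mod 46 ∈ H? Yes

Yes, H is a subgroup of ℤ_46


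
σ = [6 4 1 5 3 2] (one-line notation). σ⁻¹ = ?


To find σ⁻¹, swap domain and range:
σ(1) = 6 → σ⁻¹(6) = 1
σ(2) = 4 → σ⁻¹(4) = 2
σ(3) = 1 → σ⁻¹(1) = 3
σ(4) = 5 → σ⁻¹(5) = 4
σ(5) = 3 → σ⁻¹(3) = 5
σ(6) = 2 → σ⁻¹(2) = 6

σ⁻¹ = [3 6 5 2 4 1]


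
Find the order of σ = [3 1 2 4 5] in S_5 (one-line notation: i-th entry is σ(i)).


Cycle decomposition: (1 3 2)
Cycle lengths: 3
Order = lcm(3) = 3

ord(σ) = 3


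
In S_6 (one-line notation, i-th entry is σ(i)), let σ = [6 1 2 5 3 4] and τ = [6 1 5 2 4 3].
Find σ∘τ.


σ∘τ: apply τ first, then σ
1 →τ 6 →σ 4
2 →τ 1 →σ 6
3 →τ 5 →σ 3
4 →τ 2 →σ 1
5 →τ 4 →σ 5
6 →τ 3 →σ 2

σ∘τ = [4 6 3 1 5 2]


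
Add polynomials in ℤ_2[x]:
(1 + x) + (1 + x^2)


Add coefficients mod 2:
x^0: 1 + 1 = 0 (mod 2)
x^1: 1 + 0 = 1 (mod 2)
x^2: 0 + 1 = 1 (mod 2)
Result: x + x^2

f + g = x + x^2


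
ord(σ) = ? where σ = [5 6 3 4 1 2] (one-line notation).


Cycle decomposition: (1 5) (2 6)
Cycle lengths: 2, 2
Order = lcm(2, 2) = 2

ord(σ) = 2
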